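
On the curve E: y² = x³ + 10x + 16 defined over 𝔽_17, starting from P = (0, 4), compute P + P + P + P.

Repeated addition: build up to 4P.
2P: tangent at (0, 4): λ = (3·0² + 10)/(2·4) ≡ 10/8. 8⁻¹ ≡ 15 (mod 17), so λ ≡ 10·15 ≡ 14.
  x = λ² - 0 - 0 = 196 - 0 ≡ 9; y = λ·(0 - 9) - 4 ≡ 6. → (9, 6)
3P: (9, 6) + (0, 4). λ = (4 - 6)/(0 - 9) ≡ 15/8 mod 17. 8⁻¹ ≡ 15 (mod 17) since 8·15 = 120 ≡ 1, so λ ≡ 4.
  x = λ² - 9 - 0 = 16 - 9 ≡ 7; y = λ·(9 - 7) - 6 ≡ 2. → (7, 2)
4P: (7, 2) + (0, 4). λ = (4 - 2)/(0 - 7) ≡ 2/10 mod 17. 10⁻¹ ≡ 12 (mod 17), so λ ≡ 7.
  x = λ² - 7 - 0 = 49 - 7 ≡ 8; y = λ·(7 - 8) - 2 ≡ 8. → (8, 8)

(8, 8)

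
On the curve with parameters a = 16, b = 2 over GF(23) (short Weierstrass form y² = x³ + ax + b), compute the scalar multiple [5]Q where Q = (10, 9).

Double-and-add on 5 = (101)₂. Start with Q = (10, 9) for the leading 1-bit.
double: tangent at (10, 9): λ = (3·10² + 16)/(2·9) ≡ 17/18. 18⁻¹ ≡ 9 (mod 23) since 18·9 = 162 ≡ 1, so λ ≡ 17·9 ≡ 15.
  x = λ² - 10 - 10 = 225 - 20 ≡ 21; y = λ·(10 - 21) - 9 ≡ 10. → (21, 10)
double: tangent at (21, 10): λ = (3·21² + 16)/(2·10) ≡ 5/20. 20⁻¹ ≡ 15 (mod 23), so λ ≡ 5·15 ≡ 6.
  x = λ² - 21 - 21 = 36 - 42 ≡ 17; y = λ·(21 - 17) - 10 ≡ 14. → (17, 14)
add Q: (17, 14) + (10, 9). λ = (9 - 14)/(10 - 17) ≡ 18/16 mod 23. 16⁻¹ ≡ 13 (mod 23), so λ ≡ 4.
  x = λ² - 17 - 10 = 16 - 27 ≡ 12; y = λ·(17 - 12) - 14 ≡ 6. → (12, 6)

(12, 6)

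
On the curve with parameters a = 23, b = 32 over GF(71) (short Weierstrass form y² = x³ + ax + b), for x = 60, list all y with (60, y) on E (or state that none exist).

9, 62

x³ + 23x + 32 = 217412 ≡ 10 (mod 71).
Square roots of 10 mod 71: 9 and 62 (since 9² = 81 ≡ 10).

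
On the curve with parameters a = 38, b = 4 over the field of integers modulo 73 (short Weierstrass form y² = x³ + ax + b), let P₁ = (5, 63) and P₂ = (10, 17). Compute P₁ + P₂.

(5, 63) + (10, 17). λ = (17 - 63)/(10 - 5) ≡ 27/5 mod 73. 5⁻¹ ≡ 44 (mod 73), so λ ≡ 20.
  x = λ² - 5 - 10 = 400 - 15 ≡ 20; y = λ·(5 - 20) - 63 ≡ 2. → (20, 2)

(20, 2)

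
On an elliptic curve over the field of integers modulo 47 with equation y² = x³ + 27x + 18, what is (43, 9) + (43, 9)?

tangent at (43, 9): λ = (3·43² + 27)/(2·9) ≡ 28/18. 18⁻¹ ≡ 34 (mod 47) since 18·34 = 612 ≡ 1, so λ ≡ 28·34 ≡ 12.
  x = λ² - 43 - 43 = 144 - 86 ≡ 11; y = λ·(43 - 11) - 9 ≡ 46. → (11, 46)

(11, 46)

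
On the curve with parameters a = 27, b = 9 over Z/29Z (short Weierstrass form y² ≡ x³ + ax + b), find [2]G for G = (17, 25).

tangent at (17, 25): λ = (3·17² + 27)/(2·25) ≡ 24/21. 21⁻¹ ≡ 18 (mod 29), so λ ≡ 24·18 ≡ 26.
  x = λ² - 17 - 17 = 676 - 34 ≡ 4; y = λ·(17 - 4) - 25 ≡ 23. → (4, 23)

(4, 23)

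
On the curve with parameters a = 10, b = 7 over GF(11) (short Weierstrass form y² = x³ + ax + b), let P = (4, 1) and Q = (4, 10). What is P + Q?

The two points share x = 4 and their y-coordinates satisfy 1 + 10 ≡ 0 (mod 11), so they are inverses. Their sum is ∞.

O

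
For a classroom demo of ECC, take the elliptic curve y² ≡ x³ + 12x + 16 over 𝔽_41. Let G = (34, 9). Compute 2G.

(18, 23)

tangent at (34, 9): λ = (3·34² + 12)/(2·9) ≡ 36/18. 18⁻¹ ≡ 16 (mod 41), so λ ≡ 36·16 ≡ 2.
  x = λ² - 34 - 34 = 4 - 68 ≡ 18; y = λ·(34 - 18) - 9 ≡ 23. → (18, 23)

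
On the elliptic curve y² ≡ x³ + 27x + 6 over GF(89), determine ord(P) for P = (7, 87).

2P: tangent at (7, 87): λ = (3·7² + 27)/(2·87) ≡ 85/85. 85⁻¹ ≡ 22 (mod 89) since 85·22 = 1870 ≡ 1, so λ ≡ 85·22 ≡ 1.
  x = λ² - 7 - 7 = 1 - 14 ≡ 76; y = λ·(7 - 76) - 87 ≡ 22. → (76, 22)
3P: (76, 22) + (7, 87). λ = (87 - 22)/(7 - 76) ≡ 65/20 mod 89. 20⁻¹ ≡ 49 (mod 89) since 20·49 = 980 ≡ 1, so λ ≡ 70.
  x = λ² - 76 - 7 = 4900 - 83 ≡ 11; y = λ·(76 - 11) - 22 ≡ 78. → (11, 78)
4P: (11, 78) + (7, 87). λ = (87 - 78)/(7 - 11) ≡ 9/85 mod 89. 85⁻¹ ≡ 22 (mod 89), so λ ≡ 20.
  x = λ² - 11 - 7 = 400 - 18 ≡ 26; y = λ·(11 - 26) - 78 ≡ 67. → (26, 67)
5P: (26, 67) + (7, 87). λ = (87 - 67)/(7 - 26) ≡ 20/70 mod 89. 70⁻¹ ≡ 14 (mod 89) since 70·14 = 980 ≡ 1, so λ ≡ 13.
  x = λ² - 26 - 7 = 169 - 33 ≡ 47; y = λ·(26 - 47) - 67 ≡ 16. → (47, 16)
6P: (47, 16) + (7, 87). λ = (87 - 16)/(7 - 47) ≡ 71/49 mod 89. 49⁻¹ ≡ 20 (mod 89), so λ ≡ 85.
  x = λ² - 47 - 7 = 7225 - 54 ≡ 51; y = λ·(47 - 51) - 16 ≡ 0. → (51, 0)
7P: (51, 0) + (7, 87). λ = (87 - 0)/(7 - 51) ≡ 87/45 mod 89. 45⁻¹ ≡ 2 (mod 89) since 45·2 = 90 ≡ 1, so λ ≡ 85.
  x = λ² - 51 - 7 = 7225 - 58 ≡ 47; y = λ·(51 - 47) - 0 ≡ 73. → (47, 73)
8P: (47, 73) + (7, 87). λ = (87 - 73)/(7 - 47) ≡ 14/49 mod 89. 49⁻¹ ≡ 20 (mod 89) since 49·20 = 980 ≡ 1, so λ ≡ 13.
  x = λ² - 47 - 7 = 169 - 54 ≡ 26; y = λ·(47 - 26) - 73 ≡ 22. → (26, 22)
9P: (26, 22) + (7, 87). λ = (87 - 22)/(7 - 26) ≡ 65/70 mod 89. 70⁻¹ ≡ 14 (mod 89), so λ ≡ 20.
  x = λ² - 26 - 7 = 400 - 33 ≡ 11; y = λ·(26 - 11) - 22 ≡ 11. → (11, 11)
10P: (11, 11) + (7, 87). λ = (87 - 11)/(7 - 11) ≡ 76/85 mod 89. 85⁻¹ ≡ 22 (mod 89) since 85·22 = 1870 ≡ 1, so λ ≡ 70.
  x = λ² - 11 - 7 = 4900 - 18 ≡ 76; y = λ·(11 - 76) - 11 ≡ 67. → (76, 67)
11P: (76, 67) + (7, 87). λ = (87 - 67)/(7 - 76) ≡ 20/20 mod 89. 20⁻¹ ≡ 49 (mod 89) since 20·49 = 980 ≡ 1, so λ ≡ 1.
  x = λ² - 76 - 7 = 1 - 83 ≡ 7; y = λ·(76 - 7) - 67 ≡ 2. → (7, 2)
12P: (7, 2) + (7, 87): same x and y₁ ≡ -y₂, so the sum is 𝒪.
12P = 𝒪, so the order is 12.

12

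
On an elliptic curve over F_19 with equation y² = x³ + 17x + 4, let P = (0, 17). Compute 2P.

tangent at (0, 17): λ = (3·0² + 17)/(2·17) ≡ 17/15. 15⁻¹ ≡ 14 (mod 19) since 15·14 = 210 ≡ 1, so λ ≡ 17·14 ≡ 10.
  x = λ² - 0 - 0 = 100 - 0 ≡ 5; y = λ·(0 - 5) - 17 ≡ 9. → (5, 9)

(5, 9)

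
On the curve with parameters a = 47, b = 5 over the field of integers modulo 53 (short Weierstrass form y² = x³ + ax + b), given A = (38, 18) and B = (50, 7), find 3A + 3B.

First 3A:
Repeated addition: build up to 3A.
2A: tangent at (38, 18): λ = (3·38² + 47)/(2·18) ≡ 33/36. 36⁻¹ ≡ 28 (mod 53), so λ ≡ 33·28 ≡ 23.
  x = λ² - 38 - 38 = 529 - 76 ≡ 29; y = λ·(38 - 29) - 18 ≡ 30. → (29, 30)
3A: (29, 30) + (38, 18). λ = (18 - 30)/(38 - 29) ≡ 41/9 mod 53. 9⁻¹ ≡ 6 (mod 53) since 9·6 = 54 ≡ 1, so λ ≡ 34.
  x = λ² - 29 - 38 = 1156 - 67 ≡ 29; y = λ·(29 - 29) - 30 ≡ 23. → (29, 23)
3A = (29, 23).
Next 3B:
Repeated addition: build up to 3B.
2B: tangent at (50, 7): λ = (3·50² + 47)/(2·7) ≡ 21/14. 14⁻¹ ≡ 19 (mod 53), so λ ≡ 21·19 ≡ 28.
  x = λ² - 50 - 50 = 784 - 100 ≡ 48; y = λ·(50 - 48) - 7 ≡ 49. → (48, 49)
3B: (48, 49) + (50, 7). λ = (7 - 49)/(50 - 48) ≡ 11/2 mod 53. 2⁻¹ ≡ 27 (mod 53), so λ ≡ 32.
  x = λ² - 48 - 50 = 1024 - 98 ≡ 25; y = λ·(48 - 25) - 49 ≡ 51. → (25, 51)
3B = (25, 51).
Finally 3A + 3B:
(29, 23) + (25, 51). λ = (51 - 23)/(25 - 29) ≡ 28/49 mod 53. 49⁻¹ ≡ 13 (mod 53), so λ ≡ 46.
  x = λ² - 29 - 25 = 2116 - 54 ≡ 48; y = λ·(29 - 48) - 23 ≡ 4. → (48, 4)

(48, 4)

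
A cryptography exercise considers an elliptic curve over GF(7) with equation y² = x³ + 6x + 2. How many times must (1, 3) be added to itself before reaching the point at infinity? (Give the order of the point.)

9

2P: tangent at (1, 3): λ = (3·1² + 6)/(2·3) ≡ 2/6. 6⁻¹ ≡ 6 (mod 7), so λ ≡ 2·6 ≡ 5.
  x = λ² - 1 - 1 = 25 - 2 ≡ 2; y = λ·(1 - 2) - 3 ≡ 6. → (2, 6)
3P: (2, 6) + (1, 3). λ = (3 - 6)/(1 - 2) ≡ 4/6 mod 7. 6⁻¹ ≡ 6 (mod 7), so λ ≡ 3.
  x = λ² - 2 - 1 = 9 - 3 ≡ 6; y = λ·(2 - 6) - 6 ≡ 3. → (6, 3)
4P: (6, 3) + (1, 3). λ = (3 - 3)/(1 - 6) ≡ 0/2 mod 7. 2⁻¹ ≡ 4 (mod 7), so λ ≡ 0.
  x = λ² - 6 - 1 = 0 - 7 ≡ 0; y = λ·(6 - 0) - 3 ≡ 4. → (0, 4)
5P: (0, 4) + (1, 3). λ = (3 - 4)/(1 - 0) ≡ 6/1 mod 7. 1⁻¹ ≡ 1 (mod 7), so λ ≡ 6.
  x = λ² - 0 - 1 = 36 - 1 ≡ 0; y = λ·(0 - 0) - 4 ≡ 3. → (0, 3)
6P: (0, 3) + (1, 3). λ = (3 - 3)/(1 - 0) ≡ 0/1 mod 7. 1⁻¹ ≡ 1 (mod 7) since 1·1 = 1 ≡ 1, so λ ≡ 0.
  x = λ² - 0 - 1 = 0 - 1 ≡ 6; y = λ·(0 - 6) - 3 ≡ 4. → (6, 4)
7P: (6, 4) + (1, 3). λ = (3 - 4)/(1 - 6) ≡ 6/2 mod 7. 2⁻¹ ≡ 4 (mod 7), so λ ≡ 3.
  x = λ² - 6 - 1 = 9 - 7 ≡ 2; y = λ·(6 - 2) - 4 ≡ 1. → (2, 1)
8P: (2, 1) + (1, 3). λ = (3 - 1)/(1 - 2) ≡ 2/6 mod 7. 6⁻¹ ≡ 6 (mod 7), so λ ≡ 5.
  x = λ² - 2 - 1 = 25 - 3 ≡ 1; y = λ·(2 - 1) - 1 ≡ 4. → (1, 4)
9P: (1, 4) + (1, 3): same x and y₁ ≡ -y₂, so the sum is the point at infinity.
9P = the point at infinity, so the order is 9.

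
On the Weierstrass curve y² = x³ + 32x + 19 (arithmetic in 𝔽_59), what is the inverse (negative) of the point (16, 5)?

(16, 54)

-(16, 5) = (16, -5 mod 59) = (16, 54).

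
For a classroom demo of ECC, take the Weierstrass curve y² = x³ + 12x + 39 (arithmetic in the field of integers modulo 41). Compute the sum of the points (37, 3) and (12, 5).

(17, 20)

(37, 3) + (12, 5). λ = (5 - 3)/(12 - 37) ≡ 2/16 mod 41. 16⁻¹ ≡ 18 (mod 41), so λ ≡ 36.
  x = λ² - 37 - 12 = 1296 - 49 ≡ 17; y = λ·(37 - 17) - 3 ≡ 20. → (17, 20)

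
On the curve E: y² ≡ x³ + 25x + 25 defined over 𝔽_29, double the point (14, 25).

(23, 23)

tangent at (14, 25): λ = (3·14² + 25)/(2·25) ≡ 4/21. 21⁻¹ ≡ 18 (mod 29), so λ ≡ 4·18 ≡ 14.
  x = λ² - 14 - 14 = 196 - 28 ≡ 23; y = λ·(14 - 23) - 25 ≡ 23. → (23, 23)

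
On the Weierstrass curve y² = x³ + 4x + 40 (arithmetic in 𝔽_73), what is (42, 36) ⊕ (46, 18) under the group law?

(42, 36) + (46, 18). λ = (18 - 36)/(46 - 42) ≡ 55/4 mod 73. 4⁻¹ ≡ 55 (mod 73), so λ ≡ 32.
  x = λ² - 42 - 46 = 1024 - 88 ≡ 60; y = λ·(42 - 60) - 36 ≡ 45. → (60, 45)

(60, 45)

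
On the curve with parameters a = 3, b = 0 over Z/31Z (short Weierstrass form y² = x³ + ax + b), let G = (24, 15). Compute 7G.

Repeated addition: build up to 7G.
2G: tangent at (24, 15): λ = (3·24² + 3)/(2·15) ≡ 26/30. 30⁻¹ ≡ 30 (mod 31), so λ ≡ 26·30 ≡ 5.
  x = λ² - 24 - 24 = 25 - 48 ≡ 8; y = λ·(24 - 8) - 15 ≡ 3. → (8, 3)
3G: (8, 3) + (24, 15). λ = (15 - 3)/(24 - 8) ≡ 12/16 mod 31. 16⁻¹ ≡ 2 (mod 31) since 16·2 = 32 ≡ 1, so λ ≡ 24.
  x = λ² - 8 - 24 = 576 - 32 ≡ 17; y = λ·(8 - 17) - 3 ≡ 29. → (17, 29)
4G: (17, 29) + (24, 15). λ = (15 - 29)/(24 - 17) ≡ 17/7 mod 31. 7⁻¹ ≡ 9 (mod 31), so λ ≡ 29.
  x = λ² - 17 - 24 = 841 - 41 ≡ 25; y = λ·(17 - 25) - 29 ≡ 18. → (25, 18)
5G: (25, 18) + (24, 15). λ = (15 - 18)/(24 - 25) ≡ 28/30 mod 31. 30⁻¹ ≡ 30 (mod 31) since 30·30 = 900 ≡ 1, so λ ≡ 3.
  x = λ² - 25 - 24 = 9 - 49 ≡ 22; y = λ·(25 - 22) - 18 ≡ 22. → (22, 22)
6G: (22, 22) + (24, 15). λ = (15 - 22)/(24 - 22) ≡ 24/2 mod 31. 2⁻¹ ≡ 16 (mod 31), so λ ≡ 12.
  x = λ² - 22 - 24 = 144 - 46 ≡ 5; y = λ·(22 - 5) - 22 ≡ 27. → (5, 27)
7G: (5, 27) + (24, 15). λ = (15 - 27)/(24 - 5) ≡ 19/19 mod 31. 19⁻¹ ≡ 18 (mod 31), so λ ≡ 1.
  x = λ² - 5 - 24 = 1 - 29 ≡ 3; y = λ·(5 - 3) - 27 ≡ 6. → (3, 6)

(3, 6)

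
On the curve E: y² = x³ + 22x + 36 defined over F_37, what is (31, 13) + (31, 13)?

tangent at (31, 13): λ = (3·31² + 22)/(2·13) ≡ 19/26. 26⁻¹ ≡ 10 (mod 37), so λ ≡ 19·10 ≡ 5.
  x = λ² - 31 - 31 = 25 - 62 ≡ 0; y = λ·(31 - 0) - 13 ≡ 31. → (0, 31)

(0, 31)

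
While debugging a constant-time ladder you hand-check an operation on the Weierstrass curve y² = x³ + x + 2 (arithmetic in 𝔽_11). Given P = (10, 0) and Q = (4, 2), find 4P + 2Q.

(8, 4)

First 4P:
Double-and-add on 4 = (100)₂. Start with P = (10, 0) for the leading 1-bit.
double: (10, 0) + (10, 0): same x and y₁ ≡ -y₂, so the sum is 𝒪.
double: 𝒪 + 𝒪 = 𝒪 (identity).
4P = 𝒪.
Next 2Q:
Repeated addition: build up to 2Q.
2Q: tangent at (4, 2): λ = (3·4² + 1)/(2·2) ≡ 5/4. 4⁻¹ ≡ 3 (mod 11) since 4·3 = 12 ≡ 1, so λ ≡ 5·3 ≡ 4.
  x = λ² - 4 - 4 = 16 - 8 ≡ 8; y = λ·(4 - 8) - 2 ≡ 4. → (8, 4)
2Q = (8, 4).
Finally 4P + 2Q:
𝒪 + (8, 4) = (8, 4) (identity).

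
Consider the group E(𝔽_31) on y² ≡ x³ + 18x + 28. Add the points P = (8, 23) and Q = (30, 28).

(8, 23) + (30, 28). λ = (28 - 23)/(30 - 8) ≡ 5/22 mod 31. 22⁻¹ ≡ 24 (mod 31) since 22·24 = 528 ≡ 1, so λ ≡ 27.
  x = λ² - 8 - 30 = 729 - 38 ≡ 9; y = λ·(8 - 9) - 23 ≡ 12. → (9, 12)

(9, 12)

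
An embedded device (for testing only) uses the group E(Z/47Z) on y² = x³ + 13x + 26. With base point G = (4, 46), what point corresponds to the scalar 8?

(23, 15)

Double-and-add on 8 = (1000)₂. Start with G = (4, 46) for the leading 1-bit.
double: tangent at (4, 46): λ = (3·4² + 13)/(2·46) ≡ 14/45. 45⁻¹ ≡ 23 (mod 47), so λ ≡ 14·23 ≡ 40.
  x = λ² - 4 - 4 = 1600 - 8 ≡ 41; y = λ·(4 - 41) - 46 ≡ 25. → (41, 25)
double: tangent at (41, 25): λ = (3·41² + 13)/(2·25) ≡ 27/3. 3⁻¹ ≡ 16 (mod 47), so λ ≡ 27·16 ≡ 9.
  x = λ² - 41 - 41 = 81 - 82 ≡ 46; y = λ·(41 - 46) - 25 ≡ 24. → (46, 24)
double: tangent at (46, 24): λ = (3·46² + 13)/(2·24) ≡ 16/1. 1⁻¹ ≡ 1 (mod 47), so λ ≡ 16·1 ≡ 16.
  x = λ² - 46 - 46 = 256 - 92 ≡ 23; y = λ·(46 - 23) - 24 ≡ 15. → (23, 15)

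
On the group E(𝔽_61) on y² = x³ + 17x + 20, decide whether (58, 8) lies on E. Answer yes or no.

y² = 8² ≡ 3; x³ + 17x + 20 = 196118 ≡ 3 (mod 61). 3 = 3.

yes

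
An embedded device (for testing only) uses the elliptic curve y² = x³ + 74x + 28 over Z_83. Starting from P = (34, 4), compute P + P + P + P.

(74, 25)

Double-and-add on 4 = (100)₂. Start with P = (34, 4) for the leading 1-bit.
double: tangent at (34, 4): λ = (3·34² + 74)/(2·4) ≡ 56/8. 8⁻¹ ≡ 52 (mod 83) since 8·52 = 416 ≡ 1, so λ ≡ 56·52 ≡ 7.
  x = λ² - 34 - 34 = 49 - 68 ≡ 64; y = λ·(34 - 64) - 4 ≡ 35. → (64, 35)
double: tangent at (64, 35): λ = (3·64² + 74)/(2·35) ≡ 78/70. 70⁻¹ ≡ 51 (mod 83), so λ ≡ 78·51 ≡ 77.
  x = λ² - 64 - 64 = 5929 - 128 ≡ 74; y = λ·(64 - 74) - 35 ≡ 25. → (74, 25)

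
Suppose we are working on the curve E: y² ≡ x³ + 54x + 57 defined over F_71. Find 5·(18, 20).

Write P = (18, 20).
Double-and-add on 5 = (101)₂. Start with P = (18, 20) for the leading 1-bit.
double: tangent at (18, 20): λ = (3·18² + 54)/(2·20) ≡ 32/40. 40⁻¹ ≡ 16 (mod 71) since 40·16 = 640 ≡ 1, so λ ≡ 32·16 ≡ 15.
  x = λ² - 18 - 18 = 225 - 36 ≡ 47; y = λ·(18 - 47) - 20 ≡ 42. → (47, 42)
double: tangent at (47, 42): λ = (3·47² + 54)/(2·42) ≡ 7/13. 13⁻¹ ≡ 11 (mod 71), so λ ≡ 7·11 ≡ 6.
  x = λ² - 47 - 47 = 36 - 94 ≡ 13; y = λ·(47 - 13) - 42 ≡ 20. → (13, 20)
add P: (13, 20) + (18, 20). λ = (20 - 20)/(18 - 13) ≡ 0/5 mod 71. 5⁻¹ ≡ 57 (mod 71), so λ ≡ 0.
  x = λ² - 13 - 18 = 0 - 31 ≡ 40; y = λ·(13 - 40) - 20 ≡ 51. → (40, 51)

(40, 51)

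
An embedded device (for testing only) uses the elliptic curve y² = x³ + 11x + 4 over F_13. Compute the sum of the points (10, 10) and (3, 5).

(10, 10) + (3, 5). λ = (5 - 10)/(3 - 10) ≡ 8/6 mod 13. 6⁻¹ ≡ 11 (mod 13), so λ ≡ 10.
  x = λ² - 10 - 3 = 100 - 13 ≡ 9; y = λ·(10 - 9) - 10 ≡ 0. → (9, 0)

(9, 0)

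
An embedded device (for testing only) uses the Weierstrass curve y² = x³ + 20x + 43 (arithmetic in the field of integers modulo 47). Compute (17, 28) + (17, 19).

O

The two points share x = 17 and their y-coordinates satisfy 28 + 19 ≡ 0 (mod 47), so they are inverses. Their sum is the point at infinity.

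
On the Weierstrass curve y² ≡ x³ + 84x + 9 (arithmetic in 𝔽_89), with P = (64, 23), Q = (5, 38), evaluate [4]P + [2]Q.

First 4P:
Repeated addition: build up to 4P.
2P: tangent at (64, 23): λ = (3·64² + 84)/(2·23) ≡ 1/46. 46⁻¹ ≡ 60 (mod 89) since 46·60 = 2760 ≡ 1, so λ ≡ 1·60 ≡ 60.
  x = λ² - 64 - 64 = 3600 - 128 ≡ 1; y = λ·(64 - 1) - 23 ≡ 19. → (1, 19)
3P: (1, 19) + (64, 23). λ = (23 - 19)/(64 - 1) ≡ 4/63 mod 89. 63⁻¹ ≡ 65 (mod 89), so λ ≡ 82.
  x = λ² - 1 - 64 = 6724 - 65 ≡ 73; y = λ·(1 - 73) - 19 ≡ 40. → (73, 40)
4P: (73, 40) + (64, 23). λ = (23 - 40)/(64 - 73) ≡ 72/80 mod 89. 80⁻¹ ≡ 79 (mod 89) since 80·79 = 6320 ≡ 1, so λ ≡ 81.
  x = λ² - 73 - 64 = 6561 - 137 ≡ 16; y = λ·(73 - 16) - 40 ≡ 38. → (16, 38)
4P = (16, 38).
Next 2Q:
Repeated addition: build up to 2Q.
2Q: tangent at (5, 38): λ = (3·5² + 84)/(2·38) ≡ 70/76. 76⁻¹ ≡ 41 (mod 89), so λ ≡ 70·41 ≡ 22.
  x = λ² - 5 - 5 = 484 - 10 ≡ 29; y = λ·(5 - 29) - 38 ≡ 57. → (29, 57)
2Q = (29, 57).
Finally 4P + 2Q:
(16, 38) + (29, 57). λ = (57 - 38)/(29 - 16) ≡ 19/13 mod 89. 13⁻¹ ≡ 48 (mod 89), so λ ≡ 22.
  x = λ² - 16 - 29 = 484 - 45 ≡ 83; y = λ·(16 - 83) - 38 ≡ 1. → (83, 1)

(83, 1)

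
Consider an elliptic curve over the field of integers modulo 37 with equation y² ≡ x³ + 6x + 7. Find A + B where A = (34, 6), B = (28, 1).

(24, 27)

(34, 6) + (28, 1). λ = (1 - 6)/(28 - 34) ≡ 32/31 mod 37. 31⁻¹ ≡ 6 (mod 37) since 31·6 = 186 ≡ 1, so λ ≡ 7.
  x = λ² - 34 - 28 = 49 - 62 ≡ 24; y = λ·(34 - 24) - 6 ≡ 27. → (24, 27)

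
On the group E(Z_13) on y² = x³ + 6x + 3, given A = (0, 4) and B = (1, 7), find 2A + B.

(8, 2)

First 2A:
Repeated addition: build up to 2A.
2A: tangent at (0, 4): λ = (3·0² + 6)/(2·4) ≡ 6/8. 8⁻¹ ≡ 5 (mod 13), so λ ≡ 6·5 ≡ 4.
  x = λ² - 0 - 0 = 16 - 0 ≡ 3; y = λ·(0 - 3) - 4 ≡ 10. → (3, 10)
2A = (3, 10).
Finally 2A + B:
(3, 10) + (1, 7). λ = (7 - 10)/(1 - 3) ≡ 10/11 mod 13. 11⁻¹ ≡ 6 (mod 13), so λ ≡ 8.
  x = λ² - 3 - 1 = 64 - 4 ≡ 8; y = λ·(3 - 8) - 10 ≡ 2. → (8, 2)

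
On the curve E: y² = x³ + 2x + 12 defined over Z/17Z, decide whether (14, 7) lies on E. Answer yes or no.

no

y² = 7² ≡ 15; x³ + 2x + 12 = 2784 ≡ 13 (mod 17). 15 ≠ 13.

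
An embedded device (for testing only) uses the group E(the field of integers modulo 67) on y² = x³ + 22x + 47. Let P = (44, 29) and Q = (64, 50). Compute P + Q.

(44, 29) + (64, 50). λ = (50 - 29)/(64 - 44) ≡ 21/20 mod 67. 20⁻¹ ≡ 57 (mod 67), so λ ≡ 58.
  x = λ² - 44 - 64 = 3364 - 108 ≡ 40; y = λ·(44 - 40) - 29 ≡ 2. → (40, 2)

(40, 2)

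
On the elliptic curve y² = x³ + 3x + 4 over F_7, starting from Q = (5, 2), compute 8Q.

Double-and-add on 8 = (1000)₂. Start with Q = (5, 2) for the leading 1-bit.
double: tangent at (5, 2): λ = (3·5² + 3)/(2·2) ≡ 1/4. 4⁻¹ ≡ 2 (mod 7) since 4·2 = 8 ≡ 1, so λ ≡ 1·2 ≡ 2.
  x = λ² - 5 - 5 = 4 - 10 ≡ 1; y = λ·(5 - 1) - 2 ≡ 6. → (1, 6)
double: tangent at (1, 6): λ = (3·1² + 3)/(2·6) ≡ 6/5. 5⁻¹ ≡ 3 (mod 7), so λ ≡ 6·3 ≡ 4.
  x = λ² - 1 - 1 = 16 - 2 ≡ 0; y = λ·(1 - 0) - 6 ≡ 5. → (0, 5)
double: tangent at (0, 5): λ = (3·0² + 3)/(2·5) ≡ 3/3. 3⁻¹ ≡ 5 (mod 7), so λ ≡ 3·5 ≡ 1.
  x = λ² - 0 - 0 = 1 - 0 ≡ 1; y = λ·(0 - 1) - 5 ≡ 1. → (1, 1)

(1, 1)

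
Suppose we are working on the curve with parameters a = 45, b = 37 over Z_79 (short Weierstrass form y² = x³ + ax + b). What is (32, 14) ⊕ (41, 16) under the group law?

(8, 44)

(32, 14) + (41, 16). λ = (16 - 14)/(41 - 32) ≡ 2/9 mod 79. 9⁻¹ ≡ 44 (mod 79), so λ ≡ 9.
  x = λ² - 32 - 41 = 81 - 73 ≡ 8; y = λ·(32 - 8) - 14 ≡ 44. → (8, 44)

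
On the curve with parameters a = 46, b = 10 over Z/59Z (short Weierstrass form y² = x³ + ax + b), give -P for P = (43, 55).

(43, 4)

-(43, 55) = (43, -55 mod 59) = (43, 4).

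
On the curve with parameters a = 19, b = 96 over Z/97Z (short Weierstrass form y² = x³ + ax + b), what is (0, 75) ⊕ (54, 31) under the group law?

(10, 5)

(0, 75) + (54, 31). λ = (31 - 75)/(54 - 0) ≡ 53/54 mod 97. 54⁻¹ ≡ 9 (mod 97), so λ ≡ 89.
  x = λ² - 0 - 54 = 7921 - 54 ≡ 10; y = λ·(0 - 10) - 75 ≡ 5. → (10, 5)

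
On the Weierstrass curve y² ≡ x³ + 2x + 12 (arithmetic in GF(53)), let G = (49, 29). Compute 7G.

(20, 7)

Repeated addition: build up to 7G.
2G: tangent at (49, 29): λ = (3·49² + 2)/(2·29) ≡ 50/5. 5⁻¹ ≡ 32 (mod 53) since 5·32 = 160 ≡ 1, so λ ≡ 50·32 ≡ 10.
  x = λ² - 49 - 49 = 100 - 98 ≡ 2; y = λ·(49 - 2) - 29 ≡ 17. → (2, 17)
3G: (2, 17) + (49, 29). λ = (29 - 17)/(49 - 2) ≡ 12/47 mod 53. 47⁻¹ ≡ 44 (mod 53) since 47·44 = 2068 ≡ 1, so λ ≡ 51.
  x = λ² - 2 - 49 = 2601 - 51 ≡ 6; y = λ·(2 - 6) - 17 ≡ 44. → (6, 44)
4G: (6, 44) + (49, 29). λ = (29 - 44)/(49 - 6) ≡ 38/43 mod 53. 43⁻¹ ≡ 37 (mod 53) since 43·37 = 1591 ≡ 1, so λ ≡ 28.
  x = λ² - 6 - 49 = 784 - 55 ≡ 40; y = λ·(6 - 40) - 44 ≡ 11. → (40, 11)
5G: (40, 11) + (49, 29). λ = (29 - 11)/(49 - 40) ≡ 18/9 mod 53. 9⁻¹ ≡ 6 (mod 53) since 9·6 = 54 ≡ 1, so λ ≡ 2.
  x = λ² - 40 - 49 = 4 - 89 ≡ 21; y = λ·(40 - 21) - 11 ≡ 27. → (21, 27)
6G: (21, 27) + (49, 29). λ = (29 - 27)/(49 - 21) ≡ 2/28 mod 53. 28⁻¹ ≡ 36 (mod 53) since 28·36 = 1008 ≡ 1, so λ ≡ 19.
  x = λ² - 21 - 49 = 361 - 70 ≡ 26; y = λ·(21 - 26) - 27 ≡ 37. → (26, 37)
7G: (26, 37) + (49, 29). λ = (29 - 37)/(49 - 26) ≡ 45/23 mod 53. 23⁻¹ ≡ 30 (mod 53) since 23·30 = 690 ≡ 1, so λ ≡ 25.
  x = λ² - 26 - 49 = 625 - 75 ≡ 20; y = λ·(26 - 20) - 37 ≡ 7. → (20, 7)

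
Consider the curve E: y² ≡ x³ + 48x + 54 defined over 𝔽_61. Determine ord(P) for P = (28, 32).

11

2P: tangent at (28, 32): λ = (3·28² + 48)/(2·32) ≡ 21/3. 3⁻¹ ≡ 41 (mod 61), so λ ≡ 21·41 ≡ 7.
  x = λ² - 28 - 28 = 49 - 56 ≡ 54; y = λ·(28 - 54) - 32 ≡ 30. → (54, 30)
3P: (54, 30) + (28, 32). λ = (32 - 30)/(28 - 54) ≡ 2/35 mod 61. 35⁻¹ ≡ 7 (mod 61), so λ ≡ 14.
  x = λ² - 54 - 28 = 196 - 82 ≡ 53; y = λ·(54 - 53) - 30 ≡ 45. → (53, 45)
4P: (53, 45) + (28, 32). λ = (32 - 45)/(28 - 53) ≡ 48/36 mod 61. 36⁻¹ ≡ 39 (mod 61), so λ ≡ 42.
  x = λ² - 53 - 28 = 1764 - 81 ≡ 36; y = λ·(53 - 36) - 45 ≡ 59. → (36, 59)
5P: (36, 59) + (28, 32). λ = (32 - 59)/(28 - 36) ≡ 34/53 mod 61. 53⁻¹ ≡ 38 (mod 61), so λ ≡ 11.
  x = λ² - 36 - 28 = 121 - 64 ≡ 57; y = λ·(36 - 57) - 59 ≡ 15. → (57, 15)
6P: (57, 15) + (28, 32). λ = (32 - 15)/(28 - 57) ≡ 17/32 mod 61. 32⁻¹ ≡ 21 (mod 61), so λ ≡ 52.
  x = λ² - 57 - 28 = 2704 - 85 ≡ 57; y = λ·(57 - 57) - 15 ≡ 46. → (57, 46)
7P: (57, 46) + (28, 32). λ = (32 - 46)/(28 - 57) ≡ 47/32 mod 61. 32⁻¹ ≡ 21 (mod 61), so λ ≡ 11.
  x = λ² - 57 - 28 = 121 - 85 ≡ 36; y = λ·(57 - 36) - 46 ≡ 2. → (36, 2)
8P: (36, 2) + (28, 32). λ = (32 - 2)/(28 - 36) ≡ 30/53 mod 61. 53⁻¹ ≡ 38 (mod 61) since 53·38 = 2014 ≡ 1, so λ ≡ 42.
  x = λ² - 36 - 28 = 1764 - 64 ≡ 53; y = λ·(36 - 53) - 2 ≡ 16. → (53, 16)
9P: (53, 16) + (28, 32). λ = (32 - 16)/(28 - 53) ≡ 16/36 mod 61. 36⁻¹ ≡ 39 (mod 61), so λ ≡ 14.
  x = λ² - 53 - 28 = 196 - 81 ≡ 54; y = λ·(53 - 54) - 16 ≡ 31. → (54, 31)
10P: (54, 31) + (28, 32). λ = (32 - 31)/(28 - 54) ≡ 1/35 mod 61. 35⁻¹ ≡ 7 (mod 61), so λ ≡ 7.
  x = λ² - 54 - 28 = 49 - 82 ≡ 28; y = λ·(54 - 28) - 31 ≡ 29. → (28, 29)
11P: (28, 29) + (28, 32): same x and y₁ ≡ -y₂, so the sum is O.
11P = O, so the order is 11.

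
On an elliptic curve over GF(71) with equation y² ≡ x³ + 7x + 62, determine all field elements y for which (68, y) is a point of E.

x³ + 7x + 62 = 314970 ≡ 14 (mod 71).
14 is a non-residue mod 71; no y exists.

none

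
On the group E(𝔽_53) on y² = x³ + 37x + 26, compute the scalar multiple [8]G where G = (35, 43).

Double-and-add on 8 = (1000)₂. Start with G = (35, 43) for the leading 1-bit.
double: tangent at (35, 43): λ = (3·35² + 37)/(2·43) ≡ 2/33. 33⁻¹ ≡ 45 (mod 53), so λ ≡ 2·45 ≡ 37.
  x = λ² - 35 - 35 = 1369 - 70 ≡ 27; y = λ·(35 - 27) - 43 ≡ 41. → (27, 41)
double: tangent at (27, 41): λ = (3·27² + 37)/(2·41) ≡ 51/29. 29⁻¹ ≡ 11 (mod 53), so λ ≡ 51·11 ≡ 31.
  x = λ² - 27 - 27 = 961 - 54 ≡ 6; y = λ·(27 - 6) - 41 ≡ 27. → (6, 27)
double: tangent at (6, 27): λ = (3·6² + 37)/(2·27) ≡ 39/1. 1⁻¹ ≡ 1 (mod 53), so λ ≡ 39·1 ≡ 39.
  x = λ² - 6 - 6 = 1521 - 12 ≡ 25; y = λ·(6 - 25) - 27 ≡ 27. → (25, 27)

(25, 27)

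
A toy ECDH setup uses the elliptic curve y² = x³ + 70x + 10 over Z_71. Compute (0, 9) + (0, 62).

O

The two points share x = 0 and their y-coordinates satisfy 9 + 62 ≡ 0 (mod 71), so they are inverses. Their sum is the point at infinity.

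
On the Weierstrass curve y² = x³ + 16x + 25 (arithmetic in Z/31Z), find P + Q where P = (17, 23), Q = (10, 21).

(18, 21)

(17, 23) + (10, 21). λ = (21 - 23)/(10 - 17) ≡ 29/24 mod 31. 24⁻¹ ≡ 22 (mod 31), so λ ≡ 18.
  x = λ² - 17 - 10 = 324 - 27 ≡ 18; y = λ·(17 - 18) - 23 ≡ 21. → (18, 21)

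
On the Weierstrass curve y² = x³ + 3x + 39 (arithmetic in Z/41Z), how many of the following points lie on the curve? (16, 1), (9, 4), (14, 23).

3

(16, 1): 1² ≡ 1, rhs ≡ 1 → on.
(9, 4): 4² ≡ 16, rhs ≡ 16 → on.
(14, 23): 23² ≡ 37, rhs ≡ 37 → on.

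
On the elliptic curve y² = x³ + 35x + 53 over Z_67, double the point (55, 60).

(50, 46)

tangent at (55, 60): λ = (3·55² + 35)/(2·60) ≡ 65/53. 53⁻¹ ≡ 43 (mod 67), so λ ≡ 65·43 ≡ 48.
  x = λ² - 55 - 55 = 2304 - 110 ≡ 50; y = λ·(55 - 50) - 60 ≡ 46. → (50, 46)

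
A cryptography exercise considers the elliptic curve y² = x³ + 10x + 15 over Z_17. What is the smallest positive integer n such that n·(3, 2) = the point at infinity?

11

2P: tangent at (3, 2): λ = (3·3² + 10)/(2·2) ≡ 3/4. 4⁻¹ ≡ 13 (mod 17) since 4·13 = 52 ≡ 1, so λ ≡ 3·13 ≡ 5.
  x = λ² - 3 - 3 = 25 - 6 ≡ 2; y = λ·(3 - 2) - 2 ≡ 3. → (2, 3)
3P: (2, 3) + (3, 2). λ = (2 - 3)/(3 - 2) ≡ 16/1 mod 17. 1⁻¹ ≡ 1 (mod 17) since 1·1 = 1 ≡ 1, so λ ≡ 16.
  x = λ² - 2 - 3 = 256 - 5 ≡ 13; y = λ·(2 - 13) - 3 ≡ 8. → (13, 8)
4P: (13, 8) + (3, 2). λ = (2 - 8)/(3 - 13) ≡ 11/7 mod 17. 7⁻¹ ≡ 5 (mod 17), so λ ≡ 4.
  x = λ² - 13 - 3 = 16 - 16 ≡ 0; y = λ·(13 - 0) - 8 ≡ 10. → (0, 10)
5P: (0, 10) + (3, 2). λ = (2 - 10)/(3 - 0) ≡ 9/3 mod 17. 3⁻¹ ≡ 6 (mod 17), so λ ≡ 3.
  x = λ² - 0 - 3 = 9 - 3 ≡ 6; y = λ·(0 - 6) - 10 ≡ 6. → (6, 6)
6P: (6, 6) + (3, 2). λ = (2 - 6)/(3 - 6) ≡ 13/14 mod 17. 14⁻¹ ≡ 11 (mod 17), so λ ≡ 7.
  x = λ² - 6 - 3 = 49 - 9 ≡ 6; y = λ·(6 - 6) - 6 ≡ 11. → (6, 11)
7P: (6, 11) + (3, 2). λ = (2 - 11)/(3 - 6) ≡ 8/14 mod 17. 14⁻¹ ≡ 11 (mod 17), so λ ≡ 3.
  x = λ² - 6 - 3 = 9 - 9 ≡ 0; y = λ·(6 - 0) - 11 ≡ 7. → (0, 7)
8P: (0, 7) + (3, 2). λ = (2 - 7)/(3 - 0) ≡ 12/3 mod 17. 3⁻¹ ≡ 6 (mod 17) since 3·6 = 18 ≡ 1, so λ ≡ 4.
  x = λ² - 0 - 3 = 16 - 3 ≡ 13; y = λ·(0 - 13) - 7 ≡ 9. → (13, 9)
9P: (13, 9) + (3, 2). λ = (2 - 9)/(3 - 13) ≡ 10/7 mod 17. 7⁻¹ ≡ 5 (mod 17) since 7·5 = 35 ≡ 1, so λ ≡ 16.
  x = λ² - 13 - 3 = 256 - 16 ≡ 2; y = λ·(13 - 2) - 9 ≡ 14. → (2, 14)
10P: (2, 14) + (3, 2). λ = (2 - 14)/(3 - 2) ≡ 5/1 mod 17. 1⁻¹ ≡ 1 (mod 17), so λ ≡ 5.
  x = λ² - 2 - 3 = 25 - 5 ≡ 3; y = λ·(2 - 3) - 14 ≡ 15. → (3, 15)
11P: (3, 15) + (3, 2): same x and y₁ ≡ -y₂, so the sum is the point at infinity.
11P = the point at infinity, so the order is 11.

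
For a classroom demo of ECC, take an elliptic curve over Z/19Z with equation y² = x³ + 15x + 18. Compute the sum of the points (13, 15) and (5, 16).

(12, 11)

(13, 15) + (5, 16). λ = (16 - 15)/(5 - 13) ≡ 1/11 mod 19. 11⁻¹ ≡ 7 (mod 19), so λ ≡ 7.
  x = λ² - 13 - 5 = 49 - 18 ≡ 12; y = λ·(13 - 12) - 15 ≡ 11. → (12, 11)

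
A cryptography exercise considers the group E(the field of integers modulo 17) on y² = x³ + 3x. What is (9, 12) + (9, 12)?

tangent at (9, 12): λ = (3·9² + 3)/(2·12) ≡ 8/7. 7⁻¹ ≡ 5 (mod 17), so λ ≡ 8·5 ≡ 6.
  x = λ² - 9 - 9 = 36 - 18 ≡ 1; y = λ·(9 - 1) - 12 ≡ 2. → (1, 2)

(1, 2)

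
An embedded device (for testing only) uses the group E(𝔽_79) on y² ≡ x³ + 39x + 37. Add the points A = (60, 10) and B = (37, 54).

(60, 10) + (37, 54). λ = (54 - 10)/(37 - 60) ≡ 44/56 mod 79. 56⁻¹ ≡ 24 (mod 79), so λ ≡ 29.
  x = λ² - 60 - 37 = 841 - 97 ≡ 33; y = λ·(60 - 33) - 10 ≡ 62. → (33, 62)

(33, 62)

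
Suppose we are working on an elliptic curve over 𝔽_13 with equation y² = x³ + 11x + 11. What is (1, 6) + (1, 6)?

(12, 5)

tangent at (1, 6): λ = (3·1² + 11)/(2·6) ≡ 1/12. 12⁻¹ ≡ 12 (mod 13) since 12·12 = 144 ≡ 1, so λ ≡ 1·12 ≡ 12.
  x = λ² - 1 - 1 = 144 - 2 ≡ 12; y = λ·(1 - 12) - 6 ≡ 5. → (12, 5)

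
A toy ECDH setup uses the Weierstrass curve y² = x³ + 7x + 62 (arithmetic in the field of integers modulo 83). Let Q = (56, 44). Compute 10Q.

Double-and-add on 10 = (1010)₂. Start with Q = (56, 44) for the leading 1-bit.
double: tangent at (56, 44): λ = (3·56² + 7)/(2·44) ≡ 36/5. 5⁻¹ ≡ 50 (mod 83) since 5·50 = 250 ≡ 1, so λ ≡ 36·50 ≡ 57.
  x = λ² - 56 - 56 = 3249 - 112 ≡ 66; y = λ·(56 - 66) - 44 ≡ 50. → (66, 50)
double: tangent at (66, 50): λ = (3·66² + 7)/(2·50) ≡ 44/17. 17⁻¹ ≡ 44 (mod 83), so λ ≡ 44·44 ≡ 27.
  x = λ² - 66 - 66 = 729 - 132 ≡ 16; y = λ·(66 - 16) - 50 ≡ 55. → (16, 55)
add Q: (16, 55) + (56, 44). λ = (44 - 55)/(56 - 16) ≡ 72/40 mod 83. 40⁻¹ ≡ 27 (mod 83), so λ ≡ 35.
  x = λ² - 16 - 56 = 1225 - 72 ≡ 74; y = λ·(16 - 74) - 55 ≡ 73. → (74, 73)
double: tangent at (74, 73): λ = (3·74² + 7)/(2·73) ≡ 1/63. 63⁻¹ ≡ 29 (mod 83), so λ ≡ 1·29 ≡ 29.
  x = λ² - 74 - 74 = 841 - 148 ≡ 29; y = λ·(74 - 29) - 73 ≡ 70. → (29, 70)

(29, 70)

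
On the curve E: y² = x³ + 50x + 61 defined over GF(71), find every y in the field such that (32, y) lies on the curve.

none

x³ + 50x + 61 = 34429 ≡ 65 (mod 71).
65 is a non-residue mod 71; no y exists.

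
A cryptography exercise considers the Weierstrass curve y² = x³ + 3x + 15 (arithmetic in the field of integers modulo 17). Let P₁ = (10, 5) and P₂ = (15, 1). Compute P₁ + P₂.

(11, 6)

(10, 5) + (15, 1). λ = (1 - 5)/(15 - 10) ≡ 13/5 mod 17. 5⁻¹ ≡ 7 (mod 17) since 5·7 = 35 ≡ 1, so λ ≡ 6.
  x = λ² - 10 - 15 = 36 - 25 ≡ 11; y = λ·(10 - 11) - 5 ≡ 6. → (11, 6)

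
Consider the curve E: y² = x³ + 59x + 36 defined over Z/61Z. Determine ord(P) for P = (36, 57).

3

2P: tangent at (36, 57): λ = (3·36² + 59)/(2·57) ≡ 43/53. 53⁻¹ ≡ 38 (mod 61) since 53·38 = 2014 ≡ 1, so λ ≡ 43·38 ≡ 48.
  x = λ² - 36 - 36 = 2304 - 72 ≡ 36; y = λ·(36 - 36) - 57 ≡ 4. → (36, 4)
3P: (36, 4) + (36, 57): same x and y₁ ≡ -y₂, so the sum is the point at infinity.
3P = the point at infinity, so the order is 3.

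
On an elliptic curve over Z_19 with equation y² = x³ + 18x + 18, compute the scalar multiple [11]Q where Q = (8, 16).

Repeated addition: build up to 11Q.
2Q: tangent at (8, 16): λ = (3·8² + 18)/(2·16) ≡ 1/13. 13⁻¹ ≡ 3 (mod 19), so λ ≡ 1·3 ≡ 3.
  x = λ² - 8 - 8 = 9 - 16 ≡ 12; y = λ·(8 - 12) - 16 ≡ 10. → (12, 10)
3Q: (12, 10) + (8, 16). λ = (16 - 10)/(8 - 12) ≡ 6/15 mod 19. 15⁻¹ ≡ 14 (mod 19) since 15·14 = 210 ≡ 1, so λ ≡ 8.
  x = λ² - 12 - 8 = 64 - 20 ≡ 6; y = λ·(12 - 6) - 10 ≡ 0. → (6, 0)
4Q: (6, 0) + (8, 16). λ = (16 - 0)/(8 - 6) ≡ 16/2 mod 19. 2⁻¹ ≡ 10 (mod 19), so λ ≡ 8.
  x = λ² - 6 - 8 = 64 - 14 ≡ 12; y = λ·(6 - 12) - 0 ≡ 9. → (12, 9)
5Q: (12, 9) + (8, 16). λ = (16 - 9)/(8 - 12) ≡ 7/15 mod 19. 15⁻¹ ≡ 14 (mod 19), so λ ≡ 3.
  x = λ² - 12 - 8 = 9 - 20 ≡ 8; y = λ·(12 - 8) - 9 ≡ 3. → (8, 3)
6Q: (8, 3) + (8, 16): same x and y₁ ≡ -y₂, so the sum is 𝒪.
7Q: 𝒪 + (8, 16) = (8, 16) (identity).
8Q: tangent at (8, 16): λ = (3·8² + 18)/(2·16) ≡ 1/13. 13⁻¹ ≡ 3 (mod 19), so λ ≡ 1·3 ≡ 3.
  x = λ² - 8 - 8 = 9 - 16 ≡ 12; y = λ·(8 - 12) - 16 ≡ 10. → (12, 10)
9Q: (12, 10) + (8, 16). λ = (16 - 10)/(8 - 12) ≡ 6/15 mod 19. 15⁻¹ ≡ 14 (mod 19), so λ ≡ 8.
  x = λ² - 12 - 8 = 64 - 20 ≡ 6; y = λ·(12 - 6) - 10 ≡ 0. → (6, 0)
10Q: (6, 0) + (8, 16). λ = (16 - 0)/(8 - 6) ≡ 16/2 mod 19. 2⁻¹ ≡ 10 (mod 19), so λ ≡ 8.
  x = λ² - 6 - 8 = 64 - 14 ≡ 12; y = λ·(6 - 12) - 0 ≡ 9. → (12, 9)
11Q: (12, 9) + (8, 16). λ = (16 - 9)/(8 - 12) ≡ 7/15 mod 19. 15⁻¹ ≡ 14 (mod 19), so λ ≡ 3.
  x = λ² - 12 - 8 = 9 - 20 ≡ 8; y = λ·(12 - 8) - 9 ≡ 3. → (8, 3)

(8, 3)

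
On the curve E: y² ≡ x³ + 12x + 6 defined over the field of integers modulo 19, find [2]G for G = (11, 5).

tangent at (11, 5): λ = (3·11² + 12)/(2·5) ≡ 14/10. 10⁻¹ ≡ 2 (mod 19) since 10·2 = 20 ≡ 1, so λ ≡ 14·2 ≡ 9.
  x = λ² - 11 - 11 = 81 - 22 ≡ 2; y = λ·(11 - 2) - 5 ≡ 0. → (2, 0)

(2, 0)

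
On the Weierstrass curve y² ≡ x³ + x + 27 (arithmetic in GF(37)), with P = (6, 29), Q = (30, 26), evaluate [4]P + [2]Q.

(12, 19)

First 4P:
Repeated addition: build up to 4P.
2P: tangent at (6, 29): λ = (3·6² + 1)/(2·29) ≡ 35/21. 21⁻¹ ≡ 30 (mod 37), so λ ≡ 35·30 ≡ 14.
  x = λ² - 6 - 6 = 196 - 12 ≡ 36; y = λ·(6 - 36) - 29 ≡ 32. → (36, 32)
3P: (36, 32) + (6, 29). λ = (29 - 32)/(6 - 36) ≡ 34/7 mod 37. 7⁻¹ ≡ 16 (mod 37), so λ ≡ 26.
  x = λ² - 36 - 6 = 676 - 42 ≡ 5; y = λ·(36 - 5) - 32 ≡ 34. → (5, 34)
4P: (5, 34) + (6, 29). λ = (29 - 34)/(6 - 5) ≡ 32/1 mod 37. 1⁻¹ ≡ 1 (mod 37), so λ ≡ 32.
  x = λ² - 5 - 6 = 1024 - 11 ≡ 14; y = λ·(5 - 14) - 34 ≡ 11. → (14, 11)
4P = (14, 11).
Next 2Q:
Repeated addition: build up to 2Q.
2Q: tangent at (30, 26): λ = (3·30² + 1)/(2·26) ≡ 0/15. 15⁻¹ ≡ 5 (mod 37), so λ ≡ 0·5 ≡ 0.
  x = λ² - 30 - 30 = 0 - 60 ≡ 14; y = λ·(30 - 14) - 26 ≡ 11. → (14, 11)
2Q = (14, 11).
Finally 4P + 2Q:
tangent at (14, 11): λ = (3·14² + 1)/(2·11) ≡ 34/22. 22⁻¹ ≡ 32 (mod 37), so λ ≡ 34·32 ≡ 15.
  x = λ² - 14 - 14 = 225 - 28 ≡ 12; y = λ·(14 - 12) - 11 ≡ 19. → (12, 19)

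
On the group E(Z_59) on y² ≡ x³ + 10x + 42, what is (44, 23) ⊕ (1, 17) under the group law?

(4, 21)

(44, 23) + (1, 17). λ = (17 - 23)/(1 - 44) ≡ 53/16 mod 59. 16⁻¹ ≡ 48 (mod 59) since 16·48 = 768 ≡ 1, so λ ≡ 7.
  x = λ² - 44 - 1 = 49 - 45 ≡ 4; y = λ·(44 - 4) - 23 ≡ 21. → (4, 21)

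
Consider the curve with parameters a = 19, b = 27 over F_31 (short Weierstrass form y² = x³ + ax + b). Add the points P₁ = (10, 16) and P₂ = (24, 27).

(10, 16) + (24, 27). λ = (27 - 16)/(24 - 10) ≡ 11/14 mod 31. 14⁻¹ ≡ 20 (mod 31), so λ ≡ 3.
  x = λ² - 10 - 24 = 9 - 34 ≡ 6; y = λ·(10 - 6) - 16 ≡ 27. → (6, 27)

(6, 27)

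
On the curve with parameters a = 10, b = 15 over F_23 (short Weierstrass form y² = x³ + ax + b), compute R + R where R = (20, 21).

(1, 16)

tangent at (20, 21): λ = (3·20² + 10)/(2·21) ≡ 14/19. 19⁻¹ ≡ 17 (mod 23), so λ ≡ 14·17 ≡ 8.
  x = λ² - 20 - 20 = 64 - 40 ≡ 1; y = λ·(20 - 1) - 21 ≡ 16. → (1, 16)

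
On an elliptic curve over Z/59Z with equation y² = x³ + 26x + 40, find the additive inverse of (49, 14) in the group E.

(49, 45)

-(49, 14) = (49, -14 mod 59) = (49, 45).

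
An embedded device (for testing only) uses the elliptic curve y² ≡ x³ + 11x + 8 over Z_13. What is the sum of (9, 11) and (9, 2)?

The two points share x = 9 and their y-coordinates satisfy 11 + 2 ≡ 0 (mod 13), so they are inverses. Their sum is O.

O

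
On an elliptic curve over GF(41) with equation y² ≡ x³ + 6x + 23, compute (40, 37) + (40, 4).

The two points share x = 40 and their y-coordinates satisfy 37 + 4 ≡ 0 (mod 41), so they are inverses. Their sum is 𝒪.

O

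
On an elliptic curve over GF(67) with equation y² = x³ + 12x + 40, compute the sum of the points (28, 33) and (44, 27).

(59, 54)

(28, 33) + (44, 27). λ = (27 - 33)/(44 - 28) ≡ 61/16 mod 67. 16⁻¹ ≡ 21 (mod 67), so λ ≡ 8.
  x = λ² - 28 - 44 = 64 - 72 ≡ 59; y = λ·(28 - 59) - 33 ≡ 54. → (59, 54)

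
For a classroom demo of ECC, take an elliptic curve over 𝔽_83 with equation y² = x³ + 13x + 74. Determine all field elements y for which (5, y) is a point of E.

x³ + 13x + 74 = 264 ≡ 15 (mod 83).
15 is a non-residue mod 83; no y exists.

none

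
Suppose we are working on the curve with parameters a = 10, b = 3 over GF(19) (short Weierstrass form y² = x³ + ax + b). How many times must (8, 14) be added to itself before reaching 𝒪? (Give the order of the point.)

2P: tangent at (8, 14): λ = (3·8² + 10)/(2·14) ≡ 12/9. 9⁻¹ ≡ 17 (mod 19) since 9·17 = 153 ≡ 1, so λ ≡ 12·17 ≡ 14.
  x = λ² - 8 - 8 = 196 - 16 ≡ 9; y = λ·(8 - 9) - 14 ≡ 10. → (9, 10)
3P: (9, 10) + (8, 14). λ = (14 - 10)/(8 - 9) ≡ 4/18 mod 19. 18⁻¹ ≡ 18 (mod 19) since 18·18 = 324 ≡ 1, so λ ≡ 15.
  x = λ² - 9 - 8 = 225 - 17 ≡ 18; y = λ·(9 - 18) - 10 ≡ 7. → (18, 7)
4P: (18, 7) + (8, 14). λ = (14 - 7)/(8 - 18) ≡ 7/9 mod 19. 9⁻¹ ≡ 17 (mod 19), so λ ≡ 5.
  x = λ² - 18 - 8 = 25 - 26 ≡ 18; y = λ·(18 - 18) - 7 ≡ 12. → (18, 12)
5P: (18, 12) + (8, 14). λ = (14 - 12)/(8 - 18) ≡ 2/9 mod 19. 9⁻¹ ≡ 17 (mod 19), so λ ≡ 15.
  x = λ² - 18 - 8 = 225 - 26 ≡ 9; y = λ·(18 - 9) - 12 ≡ 9. → (9, 9)
6P: (9, 9) + (8, 14). λ = (14 - 9)/(8 - 9) ≡ 5/18 mod 19. 18⁻¹ ≡ 18 (mod 19), so λ ≡ 14.
  x = λ² - 9 - 8 = 196 - 17 ≡ 8; y = λ·(9 - 8) - 9 ≡ 5. → (8, 5)
7P: (8, 5) + (8, 14): same x and y₁ ≡ -y₂, so the sum is 𝒪.
7P = 𝒪, so the order is 7.

7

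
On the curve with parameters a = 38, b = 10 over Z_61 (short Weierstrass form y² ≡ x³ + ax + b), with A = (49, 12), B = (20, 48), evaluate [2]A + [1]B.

First 2A:
Repeated addition: build up to 2A.
2A: tangent at (49, 12): λ = (3·49² + 38)/(2·12) ≡ 43/24. 24⁻¹ ≡ 28 (mod 61) since 24·28 = 672 ≡ 1, so λ ≡ 43·28 ≡ 45.
  x = λ² - 49 - 49 = 2025 - 98 ≡ 36; y = λ·(49 - 36) - 12 ≡ 24. → (36, 24)
2A = (36, 24).
Finally 2A + B:
(36, 24) + (20, 48). λ = (48 - 24)/(20 - 36) ≡ 24/45 mod 61. 45⁻¹ ≡ 19 (mod 61) since 45·19 = 855 ≡ 1, so λ ≡ 29.
  x = λ² - 36 - 20 = 841 - 56 ≡ 53; y = λ·(36 - 53) - 24 ≡ 32. → (53, 32)

(53, 32)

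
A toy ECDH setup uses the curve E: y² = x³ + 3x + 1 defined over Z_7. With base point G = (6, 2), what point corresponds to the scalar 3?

Repeated addition: build up to 3G.
2G: tangent at (6, 2): λ = (3·6² + 3)/(2·2) ≡ 6/4. 4⁻¹ ≡ 2 (mod 7), so λ ≡ 6·2 ≡ 5.
  x = λ² - 6 - 6 = 25 - 12 ≡ 6; y = λ·(6 - 6) - 2 ≡ 5. → (6, 5)
3G: (6, 5) + (6, 2): same x and y₁ ≡ -y₂, so the sum is the point at infinity.

O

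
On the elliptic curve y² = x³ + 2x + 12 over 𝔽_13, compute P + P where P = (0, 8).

(12, 10)

tangent at (0, 8): λ = (3·0² + 2)/(2·8) ≡ 2/3. 3⁻¹ ≡ 9 (mod 13), so λ ≡ 2·9 ≡ 5.
  x = λ² - 0 - 0 = 25 - 0 ≡ 12; y = λ·(0 - 12) - 8 ≡ 10. → (12, 10)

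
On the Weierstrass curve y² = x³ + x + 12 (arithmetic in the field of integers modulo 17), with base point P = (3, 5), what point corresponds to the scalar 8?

(6, 8)

Double-and-add on 8 = (1000)₂. Start with P = (3, 5) for the leading 1-bit.
double: tangent at (3, 5): λ = (3·3² + 1)/(2·5) ≡ 11/10. 10⁻¹ ≡ 12 (mod 17) since 10·12 = 120 ≡ 1, so λ ≡ 11·12 ≡ 13.
  x = λ² - 3 - 3 = 169 - 6 ≡ 10; y = λ·(3 - 10) - 5 ≡ 6. → (10, 6)
double: tangent at (10, 6): λ = (3·10² + 1)/(2·6) ≡ 12/12. 12⁻¹ ≡ 10 (mod 17) since 12·10 = 120 ≡ 1, so λ ≡ 12·10 ≡ 1.
  x = λ² - 10 - 10 = 1 - 20 ≡ 15; y = λ·(10 - 15) - 6 ≡ 6. → (15, 6)
double: tangent at (15, 6): λ = (3·15² + 1)/(2·6) ≡ 13/12. 12⁻¹ ≡ 10 (mod 17) since 12·10 = 120 ≡ 1, so λ ≡ 13·10 ≡ 11.
  x = λ² - 15 - 15 = 121 - 30 ≡ 6; y = λ·(15 - 6) - 6 ≡ 8. → (6, 8)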